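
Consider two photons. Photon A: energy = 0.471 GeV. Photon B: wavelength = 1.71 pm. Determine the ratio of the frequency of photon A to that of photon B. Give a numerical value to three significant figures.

f_A = 1.139 × 10^23 Hz (from energy = 0.471 GeV, via f = E/h).
f_B = 1.753 × 10^20 Hz (from wavelength = 1.71 pm, via f = c/λ).
Ratio = 1.139 × 10^23 / 1.753 × 10^20 = 650.

650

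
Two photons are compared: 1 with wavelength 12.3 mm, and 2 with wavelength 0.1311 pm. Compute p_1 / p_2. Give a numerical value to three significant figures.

p_1 = 5.387·10^-32 kg·m/s (from wavelength = 12.3 mm, via p = h/λ).
p_2 = 5.054·10^-21 kg·m/s (from wavelength = 0.1311 pm, via p = h/λ).
Ratio = 5.387·10^-32 / 5.054·10^-21 = 1.07·10^-11.

1.07·10^-11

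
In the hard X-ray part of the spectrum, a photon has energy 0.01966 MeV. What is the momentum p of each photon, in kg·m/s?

Take c = 2.99792458 × 10^8 m/s, 1 eV = 1.602176634 × 10^-19 J.
In SI units: E = 0.01966 MeV = 3.1499 × 10^-15 J.
The photon relation is p = E/c, giving p = 1.051 × 10^-23 kg·m/s.
So p ≈ 1.05 × 10^-23 kg·m/s.

1.05 × 10^-23 kg·m/s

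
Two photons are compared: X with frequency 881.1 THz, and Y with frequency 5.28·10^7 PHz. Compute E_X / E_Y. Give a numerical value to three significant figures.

E_X = 5.838·10^-19 J (from frequency = 881.1 THz, via E = hf).
E_Y = 3.499·10^-11 J (from frequency = 5.28·10^7 PHz, via E = hf).
Ratio = 5.838·10^-19 / 3.499·10^-11 = 1.67·10^-8.

1.67·10^-8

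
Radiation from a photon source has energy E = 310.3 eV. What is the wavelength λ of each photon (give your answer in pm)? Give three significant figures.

4000 pm

In SI units: E = 310.3 eV = 4.9716e-17 J.
Since λ = hc/E for a photon, λ = 3.996e-9 m.
Converting to pm: λ = 3996 pm ≈ 4000 pm.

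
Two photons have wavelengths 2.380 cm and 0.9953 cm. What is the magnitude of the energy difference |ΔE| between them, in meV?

0.0725 meV

Using E = hc/λ: E₁ = 8.3464 × 10^-24 J, E₂ = 1.9958 × 10^-23 J.
|ΔE| = |8.3464 × 10^-24 − 1.9958 × 10^-23| = 1.16 × 10^-23 J = 0.0725 meV.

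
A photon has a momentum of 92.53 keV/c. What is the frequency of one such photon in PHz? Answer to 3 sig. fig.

First convert: p = 92.53 keV/c = 4.9451·10^-23 kg·m/s.
Since f = pc/h for a photon, f = 2.237·10^19 Hz.
Converting to PHz: f = 22370 PHz ≈ 2.24·10^4 PHz.

2.24·10^4 PHz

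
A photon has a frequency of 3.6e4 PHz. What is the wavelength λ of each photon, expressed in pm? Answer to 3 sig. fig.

First convert: f = 3.6e4 PHz = 3.6e19 Hz.
Apply λ = c/f: λ = 8.328e-12 m.
Converting to pm: λ = 8.328 pm ≈ 8.33 pm.

8.33 pm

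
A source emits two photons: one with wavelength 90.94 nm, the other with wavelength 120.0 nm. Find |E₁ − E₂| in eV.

3.30 eV

Using E = hc/λ: E₁ = 2.1843 × 10^-18 J, E₂ = 1.6554 × 10^-18 J.
|ΔE| = |2.1843 × 10^-18 − 1.6554 × 10^-18| = 5.29 × 10^-19 J = 3.30 eV.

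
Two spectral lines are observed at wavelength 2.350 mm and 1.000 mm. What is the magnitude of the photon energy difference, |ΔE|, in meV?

Using E = hc/λ: E₁ = 8.4530 × 10^-23 J, E₂ = 1.9864 × 10^-22 J.
|ΔE| = |8.4530 × 10^-23 − 1.9864 × 10^-22| = 1.14 × 10^-22 J = 0.712 meV.

0.712 meV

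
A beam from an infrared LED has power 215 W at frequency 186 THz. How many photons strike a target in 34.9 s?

Total energy: E_total = P·t = 215 × 34.9 = 7504 J.
Per-photon energy: E = 1.232e-19 J.
N = E_total / E_photon = 6.09e22.

6.09e22 photons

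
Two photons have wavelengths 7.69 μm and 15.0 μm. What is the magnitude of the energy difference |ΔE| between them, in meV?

Using E = hc/λ: E₁ = 2.583 × 10^-20 J, E₂ = 1.324 × 10^-20 J.
|ΔE| = |2.583 × 10^-20 − 1.324 × 10^-20| = 1.26 × 10^-20 J = 78.6 meV.

78.6 meV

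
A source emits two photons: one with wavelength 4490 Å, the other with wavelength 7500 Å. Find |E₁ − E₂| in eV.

Using E = hc/λ: E₁ = 4.424·10^-19 J, E₂ = 2.649·10^-19 J.
|ΔE| = |4.424·10^-19 − 2.649·10^-19| = 1.78·10^-19 J = 1.11 eV.

1.11 eV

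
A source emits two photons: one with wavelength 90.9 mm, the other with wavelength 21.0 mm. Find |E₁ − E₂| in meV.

0.0454 meV

Using E = hc/λ: E₁ = 2.185 × 10^-24 J, E₂ = 9.459 × 10^-24 J.
|ΔE| = |2.185 × 10^-24 − 9.459 × 10^-24| = 7.27 × 10^-24 J = 0.0454 meV.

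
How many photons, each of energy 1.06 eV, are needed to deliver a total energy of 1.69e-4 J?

9.95e14 photons

Per-photon energy: E = 1.698e-19 J (from energy = 1.06 eV).
N = E_total / E_photon = 1.69e-4 J / 1.698e-19 J = 9.95e14.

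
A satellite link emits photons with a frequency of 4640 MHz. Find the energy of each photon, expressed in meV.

0.0192 meV

First convert: f = 4640 MHz = 4.64·10^9 Hz.
For a photon E = hf, so E = 3.074·10^-24 J.
Converting to meV: E = 0.01919 meV ≈ 0.0192 meV.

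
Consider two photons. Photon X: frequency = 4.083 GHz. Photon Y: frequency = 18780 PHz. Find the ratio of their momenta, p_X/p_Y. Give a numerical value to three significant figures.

2.17e-10

p_X = 9.024e-33 kg·m/s (from frequency = 4.083 GHz, via p = hf/c).
p_Y = 4.151e-23 kg·m/s (from frequency = 18780 PHz, via p = hf/c).
Ratio = 9.024e-33 / 4.151e-23 = 2.17e-10.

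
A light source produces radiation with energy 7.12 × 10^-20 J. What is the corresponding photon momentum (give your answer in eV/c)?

0.444 eV/c

For a photon p = E/c, so p = 2.375 × 10^-28 kg·m/s.
Converting to eV/c: p = 0.4444 eV/c ≈ 0.444 eV/c.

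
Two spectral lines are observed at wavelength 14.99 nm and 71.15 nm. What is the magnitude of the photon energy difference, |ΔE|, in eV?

65.3 eV

Using E = hc/λ: E₁ = 1.3252·10^-17 J, E₂ = 2.7919·10^-18 J.
|ΔE| = |1.3252·10^-17 − 2.7919·10^-18| = 1.05·10^-17 J = 65.3 eV.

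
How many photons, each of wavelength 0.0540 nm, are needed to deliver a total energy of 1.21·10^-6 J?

Per-photon energy: E = 3.679·10^-15 J (from wavelength = 0.0540 nm).
N = E_total / E_photon = 1.21·10^-6 J / 3.679·10^-15 J = 3.29·10^8.

3.29·10^8 photons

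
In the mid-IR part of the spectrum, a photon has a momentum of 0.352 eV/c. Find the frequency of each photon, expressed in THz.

85.1 THz

Use h = 6.62607015 × 10^-34 J·s, c = 2.99792458 × 10^8 m/s, 1 eV = 1.602176634 × 10^-19 J.
In SI units: p = 0.352 eV/c = 1.8812 × 10^-28 kg·m/s.
Since f = pc/h for a photon, f = 8.511 × 10^13 Hz.
Converting to THz: f = 85.11 THz ≈ 85.1 THz.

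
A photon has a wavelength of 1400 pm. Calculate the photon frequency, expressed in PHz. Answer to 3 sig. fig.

In SI units: λ = 1400 pm = 1.4e-9 m.
For a photon f = c/λ, so f = 2.141e17 Hz.
Converting to PHz: f = 214.1 PHz ≈ 214 PHz.

214 PHz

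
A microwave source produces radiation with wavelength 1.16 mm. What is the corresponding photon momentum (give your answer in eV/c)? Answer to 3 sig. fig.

1.07e-3 eV/c

Convert to SI: λ = 1.16 mm = 0.00116 m.
Since p = h/λ for a photon, p = 5.712e-31 kg·m/s.
Converting to eV/c: p = 0.001069 eV/c ≈ 1.07e-3 eV/c.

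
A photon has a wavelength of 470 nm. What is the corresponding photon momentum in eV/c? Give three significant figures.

2.64 eV/c

In SI units: λ = 470 nm = 4.7e-7 m.
The photon relation is p = h/λ, giving p = 1.410e-27 kg·m/s.
Converting to eV/c: p = 2.638 eV/c ≈ 2.64 eV/c.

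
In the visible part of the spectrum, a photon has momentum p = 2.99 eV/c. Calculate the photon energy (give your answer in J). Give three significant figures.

4.79·10^-19 J

First convert: p = 2.99 eV/c = 1.5979·10^-27 kg·m/s.
Since E = pc for a photon, E = 4.791·10^-19 J.
So E ≈ 4.79·10^-19 J.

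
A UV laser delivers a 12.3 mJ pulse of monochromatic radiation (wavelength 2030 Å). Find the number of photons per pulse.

Per-photon energy: E = 9.785e-19 J (from wavelength = 2030 Å).
N = E_total / E_photon = 0.0123 J / 9.785e-19 J = 1.26e16.

1.26e16 photons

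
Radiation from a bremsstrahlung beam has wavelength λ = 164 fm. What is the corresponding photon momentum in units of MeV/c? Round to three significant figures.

Convert to SI: λ = 164 fm = 1.64e-13 m.
For a photon p = h/λ, so p = 4.040e-21 kg·m/s.
Converting to MeV/c: p = 7.560 MeV/c ≈ 7.56 MeV/c.

7.56 MeV/c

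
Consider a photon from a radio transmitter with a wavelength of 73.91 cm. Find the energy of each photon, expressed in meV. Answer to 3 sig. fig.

1.68e-3 meV

Use h = 6.62607015e-34 J·s, c = 2.99792458e8 m/s, 1 eV = 1.602176634e-19 J.
In SI units: λ = 73.91 cm = 0.7391 m.
The photon relation is E = hc/λ, giving E = 2.688e-25 J.
Converting to meV: E = 0.001678 meV ≈ 1.68e-3 meV.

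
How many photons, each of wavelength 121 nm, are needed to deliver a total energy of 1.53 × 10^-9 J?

9.32 × 10^8 photons

Per-photon energy: E = 1.642 × 10^-18 J (from wavelength = 121 nm).
N = E_total / E_photon = 1.53 × 10^-9 J / 1.642 × 10^-18 J = 9.32 × 10^8.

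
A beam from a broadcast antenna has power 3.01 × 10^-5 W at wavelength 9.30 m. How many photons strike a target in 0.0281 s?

3.96 × 10^19 photons

Total energy: E_total = P·t = 3.01 × 10^-5 × 0.0281 = 8.458 × 10^-7 J.
Per-photon energy: E = 2.136 × 10^-26 J.
N = E_total / E_photon = 3.96 × 10^19.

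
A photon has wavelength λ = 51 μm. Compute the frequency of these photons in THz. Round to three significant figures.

In SI units: λ = 51 μm = 5.1e-5 m.
For a photon f = c/λ, so f = 5.878e12 Hz.
Converting to THz: f = 5.878 THz ≈ 5.88 THz.

5.88 THz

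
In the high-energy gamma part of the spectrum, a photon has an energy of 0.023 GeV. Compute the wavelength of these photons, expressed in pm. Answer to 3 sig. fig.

Convert to SI: E = 0.023 GeV = 3.6850e-12 J.
Since λ = hc/E for a photon, λ = 5.391e-14 m.
Converting to pm: λ = 0.05391 pm ≈ 0.0539 pm.

0.0539 pm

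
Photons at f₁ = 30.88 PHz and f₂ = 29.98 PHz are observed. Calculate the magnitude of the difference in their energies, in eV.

3.72 eV

Using E = hf: E₁ = 2.0461e-17 J, E₂ = 1.9865e-17 J.
|ΔE| = |2.0461e-17 − 1.9865e-17| = 5.96e-19 J = 3.72 eV.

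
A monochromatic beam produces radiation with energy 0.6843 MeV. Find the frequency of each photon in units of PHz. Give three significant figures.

1.65·10^5 PHz

First convert: E = 0.6843 MeV = 1.0964·10^-13 J.
Apply f = E/h: f = 1.655·10^20 Hz.
Converting to PHz: f = 165500 PHz ≈ 1.65·10^5 PHz.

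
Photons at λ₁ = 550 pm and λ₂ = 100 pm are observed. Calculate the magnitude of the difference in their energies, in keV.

Using E = hc/λ: E₁ = 3.612 × 10^-16 J, E₂ = 1.986 × 10^-15 J.
|ΔE| = |3.612 × 10^-16 − 1.986 × 10^-15| = 1.63 × 10^-15 J = 10.1 keV.

10.1 keV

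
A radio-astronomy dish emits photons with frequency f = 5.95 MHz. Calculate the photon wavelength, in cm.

5040 cm

First convert: f = 5.95 MHz = 5.95e6 Hz.
Since λ = c/f for a photon, λ = 50.39 m.
Converting to cm: λ = 5039 cm ≈ 5040 cm.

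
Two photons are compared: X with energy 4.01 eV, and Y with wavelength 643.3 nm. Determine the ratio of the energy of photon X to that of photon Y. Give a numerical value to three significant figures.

E_X = 6.425·10^-19 J (from energy = 4.01 eV, via E given directly).
E_Y = 3.088·10^-19 J (from wavelength = 643.3 nm, via E = hc/λ).
Ratio = 6.425·10^-19 / 3.088·10^-19 = 2.08.

2.08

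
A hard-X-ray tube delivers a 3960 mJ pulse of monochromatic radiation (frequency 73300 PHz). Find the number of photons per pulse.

Per-photon energy: E = 4.857 × 10^-14 J (from frequency = 73300 PHz).
N = E_total / E_photon = 3.96 J / 4.857 × 10^-14 J = 8.15 × 10^13.

8.15 × 10^13 photons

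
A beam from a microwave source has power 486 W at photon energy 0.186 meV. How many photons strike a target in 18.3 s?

2.98·10^26 photons

Total energy: E_total = P·t = 486 × 18.3 = 8894 J.
Per-photon energy: E = 2.980·10^-23 J.
N = E_total / E_photon = 2.98·10^26.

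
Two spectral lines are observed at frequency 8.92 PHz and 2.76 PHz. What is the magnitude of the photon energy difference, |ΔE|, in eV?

Using E = hf: E₁ = 5.910 × 10^-18 J, E₂ = 1.829 × 10^-18 J.
|ΔE| = |5.910 × 10^-18 − 1.829 × 10^-18| = 4.08 × 10^-18 J = 25.5 eV.

25.5 eV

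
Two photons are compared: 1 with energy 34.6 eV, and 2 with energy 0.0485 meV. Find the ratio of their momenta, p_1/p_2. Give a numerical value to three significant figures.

7.13 × 10^5

p_1 = 1.849 × 10^-26 kg·m/s (from energy = 34.6 eV, via p = E/c).
p_2 = 2.592 × 10^-32 kg·m/s (from energy = 0.0485 meV, via p = E/c).
Ratio = 1.849 × 10^-26 / 2.592 × 10^-32 = 7.13 × 10^5.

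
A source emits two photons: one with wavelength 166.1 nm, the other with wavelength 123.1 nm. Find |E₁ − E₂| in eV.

Using E = hc/λ: E₁ = 1.1959·10^-18 J, E₂ = 1.6137·10^-18 J.
|ΔE| = |1.1959·10^-18 − 1.6137·10^-18| = 4.18·10^-19 J = 2.61 eV.

2.61 eV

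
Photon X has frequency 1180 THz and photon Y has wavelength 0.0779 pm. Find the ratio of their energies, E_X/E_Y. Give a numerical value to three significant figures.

E_X = 7.819e-19 J (from frequency = 1180 THz, via E = hf).
E_Y = 2.550e-12 J (from wavelength = 0.0779 pm, via E = hc/λ).
Ratio = 7.819e-19 / 2.550e-12 = 3.07e-7.

3.07e-7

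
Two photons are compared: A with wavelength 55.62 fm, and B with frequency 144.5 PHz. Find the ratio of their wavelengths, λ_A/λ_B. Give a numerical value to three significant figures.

λ_A = 5.562e-14 m (from wavelength = 55.62 fm, via λ given directly).
λ_B = 2.075e-9 m (from frequency = 144.5 PHz, via λ = c/f).
Ratio = 5.562e-14 / 2.075e-9 = 2.68e-5.

2.68e-5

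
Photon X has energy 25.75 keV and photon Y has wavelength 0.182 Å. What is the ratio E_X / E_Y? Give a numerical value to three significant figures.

E_X = 4.126e-15 J (from energy = 25.75 keV, via E given directly).
E_Y = 1.091e-14 J (from wavelength = 0.182 Å, via E = hc/λ).
Ratio = 4.126e-15 / 1.091e-14 = 0.378.

0.378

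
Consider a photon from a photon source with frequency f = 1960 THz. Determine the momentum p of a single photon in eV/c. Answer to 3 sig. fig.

Take h = 6.62607015e-34 J·s, c = 2.99792458e8 m/s, 1 eV = 1.602176634e-19 J.
First convert: f = 1960 THz = 1.96e15 Hz.
Apply p = hf/c: p = 4.332e-27 kg·m/s.
Converting to eV/c: p = 8.106 eV/c ≈ 8.11 eV/c.

8.11 eV/c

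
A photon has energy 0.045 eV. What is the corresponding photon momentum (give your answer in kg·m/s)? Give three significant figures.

First convert: E = 0.045 eV = 7.2098e-21 J.
Apply p = E/c: p = 2.405e-29 kg·m/s.
So p ≈ 2.40e-29 kg·m/s.

2.40e-29 kg·m/s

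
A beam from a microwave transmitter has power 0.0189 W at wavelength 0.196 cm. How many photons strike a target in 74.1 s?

Total energy: E_total = P·t = 0.0189 × 74.1 = 1.400 J.
Per-photon energy: E = 1.013 × 10^-22 J.
N = E_total / E_photon = 1.38 × 10^22.

1.38 × 10^22 photons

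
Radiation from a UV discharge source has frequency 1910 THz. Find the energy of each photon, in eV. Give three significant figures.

(h = 6.62607015 × 10^-34 J·s, 1 eV = 1.602176634 × 10^-19 J.)
First convert: f = 1910 THz = 1.91 × 10^15 Hz.
The photon relation is E = hf, giving E = 1.266 × 10^-18 J.
Converting to eV: E = 7.899 eV ≈ 7.90 eV.

7.90 eV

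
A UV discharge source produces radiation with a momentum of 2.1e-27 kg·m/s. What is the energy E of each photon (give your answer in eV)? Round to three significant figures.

Take c = 2.99792458e8 m/s, 1 eV = 1.602176634e-19 J.
The photon relation is E = pc, giving E = 6.296e-19 J.
Converting to eV: E = 3.929 eV ≈ 3.93 eV.

3.93 eV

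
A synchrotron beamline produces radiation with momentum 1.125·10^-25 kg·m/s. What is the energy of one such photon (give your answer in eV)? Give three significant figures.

(c = 2.99792458·10^8 m/s, 1 eV = 1.602176634·10^-19 J.)
For a photon E = pc, so E = 3.373·10^-17 J.
Converting to eV: E = 210.5 eV ≈ 211 eV.

211 eV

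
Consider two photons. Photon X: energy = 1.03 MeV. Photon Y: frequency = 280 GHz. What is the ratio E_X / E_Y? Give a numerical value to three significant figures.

E_X = 1.650·10^-13 J (from energy = 1.03 MeV, via E given directly).
E_Y = 1.855·10^-22 J (from frequency = 280 GHz, via E = hf).
Ratio = 1.650·10^-13 / 1.855·10^-22 = 8.89·10^8.

8.89·10^8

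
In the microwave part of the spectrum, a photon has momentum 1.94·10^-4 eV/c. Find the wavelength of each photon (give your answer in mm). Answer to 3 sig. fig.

6.39 mm

Take h = 6.62607015·10^-34 J·s, c = 2.99792458·10^8 m/s, 1 eV = 1.602176634·10^-19 J.
First convert: p = 1.94·10^-4 eV/c = 1.0368·10^-31 kg·m/s.
For a photon λ = h/p, so λ = 0.006391 m.
Converting to mm: λ = 6.391 mm ≈ 6.39 mm.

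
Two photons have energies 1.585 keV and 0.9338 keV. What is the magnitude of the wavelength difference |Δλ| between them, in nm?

0.546 nm

Using λ = hc/E: λ₁ = 7.8223 × 10^-10 m, λ₂ = 1.3277 × 10^-9 m.
|Δλ| = |7.8223 × 10^-10 − 1.3277 × 10^-9| = 5.46 × 10^-10 m = 0.546 nm.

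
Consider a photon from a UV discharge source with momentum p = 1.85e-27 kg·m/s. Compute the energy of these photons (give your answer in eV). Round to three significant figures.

Take c = 2.99792458e8 m/s, 1 eV = 1.602176634e-19 J.
Since E = pc for a photon, E = 5.546e-19 J.
Converting to eV: E = 3.462 eV ≈ 3.46 eV.

3.46 eV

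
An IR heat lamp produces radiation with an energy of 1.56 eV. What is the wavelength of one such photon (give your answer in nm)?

Convert to SI: E = 1.56 eV = 2.4994·10^-19 J.
Apply λ = hc/E: λ = 7.948·10^-7 m.
Converting to nm: λ = 794.8 nm ≈ 795 nm.

795 nm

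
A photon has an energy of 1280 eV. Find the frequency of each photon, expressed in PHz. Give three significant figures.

310 PHz

Take h = 6.62607015e-34 J·s, 1 eV = 1.602176634e-19 J.
In SI units: E = 1280 eV = 2.0508e-16 J.
Since f = E/h for a photon, f = 3.095e17 Hz.
Converting to PHz: f = 309.5 PHz ≈ 310 PHz.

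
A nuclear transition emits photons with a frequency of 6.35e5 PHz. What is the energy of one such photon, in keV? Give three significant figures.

In SI units: f = 6.35e5 PHz = 6.35e20 Hz.
For a photon E = hf, so E = 4.208e-13 J.
Converting to keV: E = 2626 keV ≈ 2630 keV.

2630 keV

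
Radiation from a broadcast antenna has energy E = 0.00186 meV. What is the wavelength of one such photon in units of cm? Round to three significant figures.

First convert: E = 0.00186 meV = 2.9800e-25 J.
The photon relation is λ = hc/E, giving λ = 0.6666 m.
Converting to cm: λ = 66.66 cm ≈ 66.7 cm.

66.7 cm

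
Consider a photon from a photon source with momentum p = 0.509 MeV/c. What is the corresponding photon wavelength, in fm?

Convert to SI: p = 0.509 MeV/c = 2.7202 × 10^-22 kg·m/s.
For a photon λ = h/p, so λ = 2.436 × 10^-12 m.
Converting to fm: λ = 2436 fm ≈ 2440 fm.

2440 fm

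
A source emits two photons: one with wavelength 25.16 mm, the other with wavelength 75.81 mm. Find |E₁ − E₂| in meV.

Using E = hc/λ: E₁ = 7.8953e-24 J, E₂ = 2.6203e-24 J.
|ΔE| = |7.8953e-24 − 2.6203e-24| = 5.27e-24 J = 0.0329 meV.

0.0329 meV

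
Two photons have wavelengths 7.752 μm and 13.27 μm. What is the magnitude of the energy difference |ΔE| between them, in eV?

0.0665 eV

Using E = hc/λ: E₁ = 2.5625 × 10^-20 J, E₂ = 1.4969 × 10^-20 J.
|ΔE| = |2.5625 × 10^-20 − 1.4969 × 10^-20| = 1.07 × 10^-20 J = 0.0665 eV.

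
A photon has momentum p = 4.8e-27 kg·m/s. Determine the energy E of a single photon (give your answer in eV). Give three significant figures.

(c = 2.99792458e8 m/s, 1 eV = 1.602176634e-19 J.)
Apply E = pc: E = 1.439e-18 J.
Converting to eV: E = 8.982 eV ≈ 8.98 eV.

8.98 eV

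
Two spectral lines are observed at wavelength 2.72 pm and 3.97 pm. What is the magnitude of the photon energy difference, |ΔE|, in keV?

Using E = hc/λ: E₁ = 7.303 × 10^-14 J, E₂ = 5.004 × 10^-14 J.
|ΔE| = |7.303 × 10^-14 − 5.004 × 10^-14| = 2.30 × 10^-14 J = 144 keV.

144 keV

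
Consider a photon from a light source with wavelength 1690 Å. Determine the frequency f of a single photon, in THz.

First convert: λ = 1690 Å = 1.69 × 10^-7 m.
Since f = c/λ for a photon, f = 1.774 × 10^15 Hz.
Converting to THz: f = 1774 THz ≈ 1770 THz.

1770 THz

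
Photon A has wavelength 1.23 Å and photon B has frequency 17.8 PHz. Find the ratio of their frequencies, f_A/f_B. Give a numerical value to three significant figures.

f_A = 2.437e18 Hz (from wavelength = 1.23 Å, via f = c/λ).
f_B = 1.780e16 Hz (from frequency = 17.8 PHz, via f given directly).
Ratio = 2.437e18 / 1.780e16 = 137.

137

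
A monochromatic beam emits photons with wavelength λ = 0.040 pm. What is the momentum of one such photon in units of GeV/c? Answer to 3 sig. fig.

In SI units: λ = 0.040 pm = 4.0e-14 m.
For a photon p = h/λ, so p = 1.657e-20 kg·m/s.
Converting to GeV/c: p = 0.03100 GeV/c ≈ 0.0310 GeV/c.

0.0310 GeV/c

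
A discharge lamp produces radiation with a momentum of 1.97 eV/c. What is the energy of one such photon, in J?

Convert to SI: p = 1.97 eV/c = 1.0528e-27 kg·m/s.
The photon relation is E = pc, giving E = 3.156e-19 J.
So E ≈ 3.16e-19 J.

3.16e-19 J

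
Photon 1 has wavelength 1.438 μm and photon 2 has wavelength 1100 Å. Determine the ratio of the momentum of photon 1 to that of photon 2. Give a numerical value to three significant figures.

0.0765

p_1 = 4.608 × 10^-28 kg·m/s (from wavelength = 1.438 μm, via p = h/λ).
p_2 = 6.024 × 10^-27 kg·m/s (from wavelength = 1100 Å, via p = h/λ).
Ratio = 4.608 × 10^-28 / 6.024 × 10^-27 = 0.0765.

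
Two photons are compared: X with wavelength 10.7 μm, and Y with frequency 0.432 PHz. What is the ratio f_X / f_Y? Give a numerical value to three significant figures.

0.0649

f_X = 2.802 × 10^13 Hz (from wavelength = 10.7 μm, via f = c/λ).
f_Y = 4.320 × 10^14 Hz (from frequency = 0.432 PHz, via f given directly).
Ratio = 2.802 × 10^13 / 4.320 × 10^14 = 0.0649.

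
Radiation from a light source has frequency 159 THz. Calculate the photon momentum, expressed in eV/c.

Convert to SI: f = 159 THz = 1.59 × 10^14 Hz.
Since p = hf/c for a photon, p = 3.514 × 10^-28 kg·m/s.
Converting to eV/c: p = 0.6576 eV/c ≈ 0.658 eV/c.

0.658 eV/c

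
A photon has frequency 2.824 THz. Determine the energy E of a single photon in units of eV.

0.0117 eV

First convert: f = 2.824 THz = 2.824e12 Hz.
Since E = hf for a photon, E = 1.871e-21 J.
Converting to eV: E = 0.01168 eV ≈ 0.0117 eV.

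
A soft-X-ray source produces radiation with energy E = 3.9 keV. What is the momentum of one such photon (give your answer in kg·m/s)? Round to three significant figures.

(c = 2.99792458 × 10^8 m/s, 1 eV = 1.602176634 × 10^-19 J.)
Convert to SI: E = 3.9 keV = 6.2485 × 10^-16 J.
Since p = E/c for a photon, p = 2.084 × 10^-24 kg·m/s.
So p ≈ 2.08 × 10^-24 kg·m/s.

2.08 × 10^-24 kg·m/s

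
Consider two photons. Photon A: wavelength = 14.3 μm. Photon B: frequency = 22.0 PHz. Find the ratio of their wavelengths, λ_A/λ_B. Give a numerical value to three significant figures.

λ_A = 1.430e-5 m (from wavelength = 14.3 μm, via λ given directly).
λ_B = 1.363e-8 m (from frequency = 22.0 PHz, via λ = c/f).
Ratio = 1.430e-5 / 1.363e-8 = 1050.

1050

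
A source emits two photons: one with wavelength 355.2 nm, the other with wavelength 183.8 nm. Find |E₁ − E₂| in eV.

3.26 eV

Using E = hc/λ: E₁ = 5.5925e-19 J, E₂ = 1.0808e-18 J.
|ΔE| = |5.5925e-19 − 1.0808e-18| = 5.22e-19 J = 3.26 eV.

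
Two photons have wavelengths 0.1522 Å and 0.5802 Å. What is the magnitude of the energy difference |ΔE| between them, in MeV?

Using E = hc/λ: E₁ = 1.3052 × 10^-14 J, E₂ = 3.4237 × 10^-15 J.
|ΔE| = |1.3052 × 10^-14 − 3.4237 × 10^-15| = 9.63 × 10^-15 J = 0.0601 MeV.

0.0601 MeV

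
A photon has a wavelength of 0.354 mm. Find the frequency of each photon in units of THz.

0.847 THz

Take c = 2.99792458 × 10^8 m/s.
Convert to SI: λ = 0.354 mm = 3.54 × 10^-4 m.
Since f = c/λ for a photon, f = 8.469 × 10^11 Hz.
Converting to THz: f = 0.8469 THz ≈ 0.847 THz.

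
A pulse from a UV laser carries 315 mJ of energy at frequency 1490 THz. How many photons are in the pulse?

Per-photon energy: E = 9.873 × 10^-19 J (from frequency = 1490 THz).
N = E_total / E_photon = 0.315 J / 9.873 × 10^-19 J = 3.19 × 10^17.

3.19 × 10^17 photons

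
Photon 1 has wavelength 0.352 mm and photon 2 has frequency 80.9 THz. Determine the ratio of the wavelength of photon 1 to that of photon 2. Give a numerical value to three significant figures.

λ_1 = 3.520e-4 m (from wavelength = 0.352 mm, via λ given directly).
λ_2 = 3.706e-6 m (from frequency = 80.9 THz, via λ = c/f).
Ratio = 3.520e-4 / 3.706e-6 = 95.0.

95.0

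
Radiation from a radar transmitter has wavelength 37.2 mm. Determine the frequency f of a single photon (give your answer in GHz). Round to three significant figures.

In SI units: λ = 37.2 mm = 0.0372 m.
Apply f = c/λ: f = 8.059 × 10^9 Hz.
Converting to GHz: f = 8.059 GHz ≈ 8.06 GHz.

8.06 GHz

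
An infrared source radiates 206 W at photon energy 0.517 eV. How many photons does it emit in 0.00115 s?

Total energy: E_total = P·t = 206 × 0.00115 = 0.2369 J.
Per-photon energy: E = 8.283 × 10^-20 J.
N = E_total / E_photon = 2.86 × 10^18.

2.86 × 10^18 photons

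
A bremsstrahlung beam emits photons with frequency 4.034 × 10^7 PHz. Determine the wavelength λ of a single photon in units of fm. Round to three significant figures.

7.43 fm

Take c = 2.99792458 × 10^8 m/s.
Convert to SI: f = 4.034 × 10^7 PHz = 4.034 × 10^22 Hz.
The photon relation is λ = c/f, giving λ = 7.432 × 10^-15 m.
Converting to fm: λ = 7.432 fm ≈ 7.43 fm.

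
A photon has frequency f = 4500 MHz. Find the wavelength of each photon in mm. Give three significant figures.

66.6 mm

First convert: f = 4500 MHz = 4.5 × 10^9 Hz.
Since λ = c/f for a photon, λ = 0.06662 m.
Converting to mm: λ = 66.62 mm ≈ 66.6 mm.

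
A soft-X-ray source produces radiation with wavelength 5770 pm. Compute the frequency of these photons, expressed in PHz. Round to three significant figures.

(c = 2.99792458e8 m/s.)
Convert to SI: λ = 5770 pm = 5.77e-9 m.
Apply f = c/λ: f = 5.196e16 Hz.
Converting to PHz: f = 51.96 PHz ≈ 52.0 PHz.

52.0 PHz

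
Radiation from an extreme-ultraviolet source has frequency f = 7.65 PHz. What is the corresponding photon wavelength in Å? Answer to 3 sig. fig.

392 Å

Convert to SI: f = 7.65 PHz = 7.65·10^15 Hz.
For a photon λ = c/f, so λ = 3.919·10^-8 m.
Converting to Å: λ = 391.9 Å ≈ 392 Å.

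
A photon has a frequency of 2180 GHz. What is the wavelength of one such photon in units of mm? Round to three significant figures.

(c = 2.99792458·10^8 m/s.)
In SI units: f = 2180 GHz = 2.18·10^12 Hz.
For a photon λ = c/f, so λ = 1.375·10^-4 m.
Converting to mm: λ = 0.1375 mm ≈ 0.138 mm.

0.138 mm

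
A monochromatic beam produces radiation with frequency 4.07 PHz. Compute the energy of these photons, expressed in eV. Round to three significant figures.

In SI units: f = 4.07 PHz = 4.07e15 Hz.
The photon relation is E = hf, giving E = 2.697e-18 J.
Converting to eV: E = 16.83 eV ≈ 16.8 eV.

16.8 eV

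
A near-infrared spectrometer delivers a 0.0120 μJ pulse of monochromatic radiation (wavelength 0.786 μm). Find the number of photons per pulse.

Per-photon energy: E = 2.527e-19 J (from wavelength = 0.786 μm).
N = E_total / E_photon = 1.20e-8 J / 2.527e-19 J = 4.75e10.

4.75e10 photons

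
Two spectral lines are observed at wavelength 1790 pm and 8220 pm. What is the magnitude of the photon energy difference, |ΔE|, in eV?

542 eV

Using E = hc/λ: E₁ = 1.110e-16 J, E₂ = 2.417e-17 J.
|ΔE| = |1.110e-16 − 2.417e-17| = 8.68e-17 J = 542 eV.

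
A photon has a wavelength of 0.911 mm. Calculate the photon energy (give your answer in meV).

1.36 meV

Take h = 6.62607015e-34 J·s, c = 2.99792458e8 m/s, 1 eV = 1.602176634e-19 J.
First convert: λ = 0.911 mm = 9.11e-4 m.
Since E = hc/λ for a photon, E = 2.181e-22 J.
Converting to meV: E = 1.361 meV ≈ 1.36 meV.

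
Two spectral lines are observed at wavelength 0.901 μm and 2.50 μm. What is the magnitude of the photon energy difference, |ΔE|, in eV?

Using E = hc/λ: E₁ = 2.205 × 10^-19 J, E₂ = 7.946 × 10^-20 J.
|ΔE| = |2.205 × 10^-19 − 7.946 × 10^-20| = 1.41 × 10^-19 J = 0.880 eV.

0.880 eV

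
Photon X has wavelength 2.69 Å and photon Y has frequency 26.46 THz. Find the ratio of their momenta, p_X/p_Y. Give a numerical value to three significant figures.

4.21e4

p_X = 2.463e-24 kg·m/s (from wavelength = 2.69 Å, via p = h/λ).
p_Y = 5.848e-29 kg·m/s (from frequency = 26.46 THz, via p = hf/c).
Ratio = 2.463e-24 / 5.848e-29 = 4.21e4.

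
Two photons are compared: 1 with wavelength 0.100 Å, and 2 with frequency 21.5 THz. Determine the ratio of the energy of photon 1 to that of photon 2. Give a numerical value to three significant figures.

E_1 = 1.986 × 10^-14 J (from wavelength = 0.100 Å, via E = hc/λ).
E_2 = 1.425 × 10^-20 J (from frequency = 21.5 THz, via E = hf).
Ratio = 1.986 × 10^-14 / 1.425 × 10^-20 = 1.39 × 10^6.

1.39 × 10^6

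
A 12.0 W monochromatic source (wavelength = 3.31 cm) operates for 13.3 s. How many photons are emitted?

Total energy: E_total = P·t = 12.0 × 13.3 = 159.6 J.
Per-photon energy: E = 6.001e-24 J.
N = E_total / E_photon = 2.66e25.

2.66e25 photons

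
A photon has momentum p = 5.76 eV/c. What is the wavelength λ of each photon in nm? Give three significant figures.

Convert to SI: p = 5.76 eV/c = 3.0783 × 10^-27 kg·m/s.
Since λ = h/p for a photon, λ = 2.153 × 10^-7 m.
Converting to nm: λ = 215.3 nm ≈ 215 nm.

215 nm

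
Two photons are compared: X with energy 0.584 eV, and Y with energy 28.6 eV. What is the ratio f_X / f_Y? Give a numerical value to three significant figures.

f_X = 1.412 × 10^14 Hz (from energy = 0.584 eV, via f = E/h).
f_Y = 6.915 × 10^15 Hz (from energy = 28.6 eV, via f = E/h).
Ratio = 1.412 × 10^14 / 6.915 × 10^15 = 0.0204.

0.0204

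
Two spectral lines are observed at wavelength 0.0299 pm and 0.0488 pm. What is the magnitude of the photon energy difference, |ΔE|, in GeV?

Using E = hc/λ: E₁ = 6.644e-12 J, E₂ = 4.071e-12 J.
|ΔE| = |6.644e-12 − 4.071e-12| = 2.57e-12 J = 0.0161 GeV.

0.0161 GeV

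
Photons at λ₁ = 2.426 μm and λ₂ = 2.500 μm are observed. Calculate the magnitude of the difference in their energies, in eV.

Using E = hc/λ: E₁ = 8.1882e-20 J, E₂ = 7.9458e-20 J.
|ΔE| = |8.1882e-20 − 7.9458e-20| = 2.42e-21 J = 0.0151 eV.

0.0151 eV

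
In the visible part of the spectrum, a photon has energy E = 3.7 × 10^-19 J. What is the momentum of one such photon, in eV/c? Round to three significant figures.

For a photon p = E/c, so p = 1.234 × 10^-27 kg·m/s.
Converting to eV/c: p = 2.309 eV/c ≈ 2.31 eV/c.

2.31 eV/c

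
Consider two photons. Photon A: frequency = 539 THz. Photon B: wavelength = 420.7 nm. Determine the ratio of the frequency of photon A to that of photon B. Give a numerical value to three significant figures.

f_A = 5.390e14 Hz (from frequency = 539 THz, via f given directly).
f_B = 7.126e14 Hz (from wavelength = 420.7 nm, via f = c/λ).
Ratio = 5.390e14 / 7.126e14 = 0.756.

0.756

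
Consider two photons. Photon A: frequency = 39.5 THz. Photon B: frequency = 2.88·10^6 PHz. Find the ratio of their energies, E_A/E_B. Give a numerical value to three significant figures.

E_A = 2.617·10^-20 J (from frequency = 39.5 THz, via E = hf).
E_B = 1.908·10^-12 J (from frequency = 2.88·10^6 PHz, via E = hf).
Ratio = 2.617·10^-20 / 1.908·10^-12 = 1.37·10^-8.

1.37·10^-8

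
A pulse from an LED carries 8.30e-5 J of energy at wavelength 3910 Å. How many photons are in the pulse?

1.63e14 photons

Per-photon energy: E = 5.080e-19 J (from wavelength = 3910 Å).
N = E_total / E_photon = 8.30e-5 J / 5.080e-19 J = 1.63e14.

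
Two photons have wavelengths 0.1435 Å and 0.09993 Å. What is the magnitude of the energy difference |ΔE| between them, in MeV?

Using E = hc/λ: E₁ = 1.3843 × 10^-14 J, E₂ = 1.9878 × 10^-14 J.
|ΔE| = |1.3843 × 10^-14 − 1.9878 × 10^-14| = 6.04 × 10^-15 J = 0.0377 MeV.

0.0377 MeV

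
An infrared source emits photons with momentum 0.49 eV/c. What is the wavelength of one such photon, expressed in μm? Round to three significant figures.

Convert to SI: p = 0.49 eV/c = 2.6187·10^-28 kg·m/s.
For a photon λ = h/p, so λ = 2.530·10^-6 m.
Converting to μm: λ = 2.530 μm ≈ 2.53 μm.

2.53 μm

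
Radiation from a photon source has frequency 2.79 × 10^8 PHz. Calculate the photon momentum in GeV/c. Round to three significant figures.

Use h = 6.62607015 × 10^-34 J·s, c = 2.99792458 × 10^8 m/s, 1 eV = 1.602176634 × 10^-19 J.
Convert to SI: f = 2.79 × 10^8 PHz = 2.79 × 10^23 Hz.
Apply p = hf/c: p = 6.167 × 10^-19 kg·m/s.
Converting to GeV/c: p = 1.154 GeV/c ≈ 1.15 GeV/c.

1.15 GeV/c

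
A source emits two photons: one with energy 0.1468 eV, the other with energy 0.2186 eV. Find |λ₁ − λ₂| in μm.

Using λ = hc/E: λ₁ = 8.4458e-6 m, λ₂ = 5.6717e-6 m.
|Δλ| = |8.4458e-6 − 5.6717e-6| = 2.77e-6 m = 2.77 μm.

2.77 μm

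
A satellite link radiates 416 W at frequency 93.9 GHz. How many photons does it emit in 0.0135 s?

9.03 × 10^22 photons

Total energy: E_total = P·t = 416 × 0.0135 = 5.616 J.
Per-photon energy: E = 6.222 × 10^-23 J.
N = E_total / E_photon = 9.03 × 10^22.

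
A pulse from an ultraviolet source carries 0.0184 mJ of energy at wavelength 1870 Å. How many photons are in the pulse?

1.73e13 photons

Per-photon energy: E = 1.062e-18 J (from wavelength = 1870 Å).
N = E_total / E_photon = 1.84e-5 J / 1.062e-18 J = 1.73e13.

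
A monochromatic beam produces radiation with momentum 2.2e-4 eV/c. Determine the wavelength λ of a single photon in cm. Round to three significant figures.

Take h = 6.62607015e-34 J·s, c = 2.99792458e8 m/s, 1 eV = 1.602176634e-19 J.
First convert: p = 2.2e-4 eV/c = 1.1757e-31 kg·m/s.
For a photon λ = h/p, so λ = 0.005636 m.
Converting to cm: λ = 0.5636 cm ≈ 0.564 cm.

0.564 cm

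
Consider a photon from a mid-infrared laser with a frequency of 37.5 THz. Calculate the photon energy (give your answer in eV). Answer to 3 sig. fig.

In SI units: f = 37.5 THz = 3.75 × 10^13 Hz.
Apply E = hf: E = 2.485 × 10^-20 J.
Converting to eV: E = 0.1551 eV ≈ 0.155 eV.

0.155 eV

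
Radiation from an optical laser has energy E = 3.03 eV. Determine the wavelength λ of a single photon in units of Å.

(h = 6.62607015e-34 J·s, c = 2.99792458e8 m/s, 1 eV = 1.602176634e-19 J.)
In SI units: E = 3.03 eV = 4.8546e-19 J.
The photon relation is λ = hc/E, giving λ = 4.092e-7 m.
Converting to Å: λ = 4092 Å ≈ 4090 Å.

4090 Å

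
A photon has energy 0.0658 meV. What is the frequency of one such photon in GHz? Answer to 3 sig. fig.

(h = 6.62607015e-34 J·s, 1 eV = 1.602176634e-19 J.)
In SI units: E = 0.0658 meV = 1.0542e-23 J.
For a photon f = E/h, so f = 1.591e10 Hz.
Converting to GHz: f = 15.91 GHz ≈ 15.9 GHz.

15.9 GHz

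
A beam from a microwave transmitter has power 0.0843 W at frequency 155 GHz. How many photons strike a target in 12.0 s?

Total energy: E_total = P·t = 0.0843 × 12.0 = 1.012 J.
Per-photon energy: E = 1.027 × 10^-22 J.
N = E_total / E_photon = 9.85 × 10^21.

9.85 × 10^21 photons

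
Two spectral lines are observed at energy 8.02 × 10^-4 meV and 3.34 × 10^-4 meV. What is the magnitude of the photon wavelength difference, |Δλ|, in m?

2.17 m

Using λ = hc/E: λ₁ = 1.546 m, λ₂ = 3.712 m.
|Δλ| = |1.546 − 3.712| = 2.17 m.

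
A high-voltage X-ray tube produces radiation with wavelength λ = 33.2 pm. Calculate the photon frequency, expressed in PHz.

(c = 2.99792458e8 m/s.)
In SI units: λ = 33.2 pm = 3.32e-11 m.
For a photon f = c/λ, so f = 9.030e18 Hz.
Converting to PHz: f = 9030 PHz ≈ 9030 PHz.

9030 PHz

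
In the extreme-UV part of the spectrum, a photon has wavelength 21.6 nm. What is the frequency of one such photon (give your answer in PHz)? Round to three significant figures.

13.9 PHz

In SI units: λ = 21.6 nm = 2.16 × 10^-8 m.
For a photon f = c/λ, so f = 1.388 × 10^16 Hz.
Converting to PHz: f = 13.88 PHz ≈ 13.9 PHz.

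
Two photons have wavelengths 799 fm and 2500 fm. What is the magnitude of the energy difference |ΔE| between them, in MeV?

1.06 MeV

Using E = hc/λ: E₁ = 2.486·10^-13 J, E₂ = 7.946·10^-14 J.
|ΔE| = |2.486·10^-13 − 7.946·10^-14| = 1.69·10^-13 J = 1.06 MeV.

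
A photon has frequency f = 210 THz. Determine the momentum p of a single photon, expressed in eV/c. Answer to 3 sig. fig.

0.868 eV/c

Use h = 6.62607015 × 10^-34 J·s, c = 2.99792458 × 10^8 m/s, 1 eV = 1.602176634 × 10^-19 J.
First convert: f = 210 THz = 2.1 × 10^14 Hz.
Apply p = hf/c: p = 4.641 × 10^-28 kg·m/s.
Converting to eV/c: p = 0.8685 eV/c ≈ 0.868 eV/c.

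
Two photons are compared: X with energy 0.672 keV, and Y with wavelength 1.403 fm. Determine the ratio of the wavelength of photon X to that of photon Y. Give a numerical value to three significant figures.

1.32e6

λ_X = 1.845e-9 m (from energy = 0.672 keV, via λ = hc/E).
λ_Y = 1.403e-15 m (from wavelength = 1.403 fm, via λ given directly).
Ratio = 1.845e-9 / 1.403e-15 = 1.32e6.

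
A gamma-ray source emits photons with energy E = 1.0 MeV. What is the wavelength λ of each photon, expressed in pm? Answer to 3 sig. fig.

1.24 pm

Use h = 6.62607015 × 10^-34 J·s, c = 2.99792458 × 10^8 m/s, 1 eV = 1.602176634 × 10^-19 J.
First convert: E = 1.0 MeV = 1.6022 × 10^-13 J.
Since λ = hc/E for a photon, λ = 1.240 × 10^-12 m.
Converting to pm: λ = 1.240 pm ≈ 1.24 pm.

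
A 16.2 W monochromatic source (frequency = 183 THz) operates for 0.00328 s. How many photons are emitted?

Total energy: E_total = P·t = 16.2 × 0.00328 = 0.05314 J.
Per-photon energy: E = 1.213e-19 J.
N = E_total / E_photon = 4.38e17.

4.38e17 photons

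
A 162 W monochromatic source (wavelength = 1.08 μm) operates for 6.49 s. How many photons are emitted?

5.72e21 photons

Total energy: E_total = P·t = 162 × 6.49 = 1051 J.
Per-photon energy: E = 1.839e-19 J.
N = E_total / E_photon = 5.72e21.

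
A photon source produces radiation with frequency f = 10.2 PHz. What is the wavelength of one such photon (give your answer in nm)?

Convert to SI: f = 10.2 PHz = 1.02 × 10^16 Hz.
Apply λ = c/f: λ = 2.939 × 10^-8 m.
Converting to nm: λ = 29.39 nm ≈ 29.4 nm.

29.4 nm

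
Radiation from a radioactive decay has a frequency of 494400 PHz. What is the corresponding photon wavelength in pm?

In SI units: f = 494400 PHz = 4.944 × 10^20 Hz.
For a photon λ = c/f, so λ = 6.064 × 10^-13 m.
Converting to pm: λ = 0.6064 pm ≈ 0.606 pm.

0.606 pm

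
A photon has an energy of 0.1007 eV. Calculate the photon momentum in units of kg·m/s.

5.38 × 10^-29 kg·m/s

First convert: E = 0.1007 eV = 1.6134 × 10^-20 J.
The photon relation is p = E/c, giving p = 5.382 × 10^-29 kg·m/s.
So p ≈ 5.38 × 10^-29 kg·m/s.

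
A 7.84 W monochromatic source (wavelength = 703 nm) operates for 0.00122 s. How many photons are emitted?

3.38·10^16 photons

Total energy: E_total = P·t = 7.84 × 0.00122 = 0.009565 J.
Per-photon energy: E = 2.826·10^-19 J.
N = E_total / E_photon = 3.38·10^16.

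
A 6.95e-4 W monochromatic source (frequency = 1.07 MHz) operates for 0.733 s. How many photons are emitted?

7.19e23 photons

Total energy: E_total = P·t = 6.95e-4 × 0.733 = 5.094e-4 J.
Per-photon energy: E = 7.090e-28 J.
N = E_total / E_photon = 7.19e23.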